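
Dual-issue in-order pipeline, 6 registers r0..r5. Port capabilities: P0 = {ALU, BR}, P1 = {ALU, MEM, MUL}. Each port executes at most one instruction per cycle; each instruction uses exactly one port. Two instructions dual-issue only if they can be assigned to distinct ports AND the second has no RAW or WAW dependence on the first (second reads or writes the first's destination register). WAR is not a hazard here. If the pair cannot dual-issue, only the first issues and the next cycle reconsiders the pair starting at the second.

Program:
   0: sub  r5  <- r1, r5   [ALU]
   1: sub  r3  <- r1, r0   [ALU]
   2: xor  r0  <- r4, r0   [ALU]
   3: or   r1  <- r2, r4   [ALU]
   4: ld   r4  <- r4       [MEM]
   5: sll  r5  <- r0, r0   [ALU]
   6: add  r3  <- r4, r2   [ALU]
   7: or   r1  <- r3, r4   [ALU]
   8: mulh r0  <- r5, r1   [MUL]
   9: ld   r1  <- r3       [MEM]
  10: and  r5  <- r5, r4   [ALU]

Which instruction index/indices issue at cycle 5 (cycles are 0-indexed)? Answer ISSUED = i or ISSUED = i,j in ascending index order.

ISSUED = 8

#0 head=0: sub/sub i0,i1 pair
#1 head=2: xor/or i2,i3 pair
#2 head=4: ld/sll i4,i5 pair
#3 head=6: add i6 RAW r3
#4 head=7: or i7 RAW r1
#5 head=8: mulh i8 no-port MUL/MEM
#6 head=9: ld/and i9,i10 pair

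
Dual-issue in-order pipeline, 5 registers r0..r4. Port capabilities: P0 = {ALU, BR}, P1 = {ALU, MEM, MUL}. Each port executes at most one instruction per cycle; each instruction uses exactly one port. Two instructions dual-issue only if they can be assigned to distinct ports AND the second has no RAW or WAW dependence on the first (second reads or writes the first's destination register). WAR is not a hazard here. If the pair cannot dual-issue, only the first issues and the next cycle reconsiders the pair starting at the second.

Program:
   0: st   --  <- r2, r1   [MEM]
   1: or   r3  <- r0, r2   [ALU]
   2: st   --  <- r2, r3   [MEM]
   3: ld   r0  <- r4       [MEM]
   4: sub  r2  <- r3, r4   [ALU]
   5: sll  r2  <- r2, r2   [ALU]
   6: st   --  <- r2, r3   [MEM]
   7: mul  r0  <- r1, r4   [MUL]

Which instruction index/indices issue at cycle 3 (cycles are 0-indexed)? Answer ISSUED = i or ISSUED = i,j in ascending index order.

#0 head=0: st.MEM/or.ALU i0,i1 dual
#1 head=2: st.MEM i2 no-port MEM/MEM
#2 head=3: ld.MEM/sub.ALU i3,i4 dual
#3 head=5: sll.ALU i5 RAW r2
#4 head=6: st.MEM i6 no-port MEM/MUL
#5 head=7: mul.MUL i7 tail

ISSUED = 5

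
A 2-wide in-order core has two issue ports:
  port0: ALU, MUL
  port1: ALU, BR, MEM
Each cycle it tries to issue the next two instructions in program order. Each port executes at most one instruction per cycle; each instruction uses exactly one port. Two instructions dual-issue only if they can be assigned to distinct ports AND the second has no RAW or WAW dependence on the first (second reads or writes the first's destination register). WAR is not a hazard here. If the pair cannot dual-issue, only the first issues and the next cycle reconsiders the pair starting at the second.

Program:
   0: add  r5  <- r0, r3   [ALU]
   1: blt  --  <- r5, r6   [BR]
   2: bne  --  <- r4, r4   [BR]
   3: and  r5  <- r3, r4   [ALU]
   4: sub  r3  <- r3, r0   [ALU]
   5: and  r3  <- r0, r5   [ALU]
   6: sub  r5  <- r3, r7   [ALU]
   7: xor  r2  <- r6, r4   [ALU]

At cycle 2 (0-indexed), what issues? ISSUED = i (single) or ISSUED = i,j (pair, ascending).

ISSUED = 2,3

[0] i0  add  -- RAW r5
[1] i1  blt  -- no-port BR/BR
[2] i2/i3  bne and  -- pair
[3] i4  sub  -- WAW r3
[4] i5  and  -- RAW r3
[5] i6/i7  sub xor  -- pair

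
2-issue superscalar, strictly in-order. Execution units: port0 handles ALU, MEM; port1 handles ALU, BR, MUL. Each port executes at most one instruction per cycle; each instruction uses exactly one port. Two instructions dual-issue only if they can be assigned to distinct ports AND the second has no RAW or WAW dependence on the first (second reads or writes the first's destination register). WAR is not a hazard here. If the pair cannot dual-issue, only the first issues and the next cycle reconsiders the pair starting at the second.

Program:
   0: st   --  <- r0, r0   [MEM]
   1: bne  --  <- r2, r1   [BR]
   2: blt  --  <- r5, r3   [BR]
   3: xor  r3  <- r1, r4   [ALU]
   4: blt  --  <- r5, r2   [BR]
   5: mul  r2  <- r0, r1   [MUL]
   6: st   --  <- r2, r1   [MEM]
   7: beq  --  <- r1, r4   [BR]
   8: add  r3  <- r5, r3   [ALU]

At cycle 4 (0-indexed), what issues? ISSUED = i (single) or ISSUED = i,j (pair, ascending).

t=0 i0+i1:st.MEM+bne.BR ; 2-wide
t=1 i2+i3:blt.BR+xor.ALU ; 2-wide
t=2 i4:blt.BR ; no-port BR/MUL
t=3 i5:mul.MUL ; RAW r2
t=4 i6+i7:st.MEM+beq.BR ; 2-wide
t=5 i8:add.ALU ; tail

ISSUED = 6,7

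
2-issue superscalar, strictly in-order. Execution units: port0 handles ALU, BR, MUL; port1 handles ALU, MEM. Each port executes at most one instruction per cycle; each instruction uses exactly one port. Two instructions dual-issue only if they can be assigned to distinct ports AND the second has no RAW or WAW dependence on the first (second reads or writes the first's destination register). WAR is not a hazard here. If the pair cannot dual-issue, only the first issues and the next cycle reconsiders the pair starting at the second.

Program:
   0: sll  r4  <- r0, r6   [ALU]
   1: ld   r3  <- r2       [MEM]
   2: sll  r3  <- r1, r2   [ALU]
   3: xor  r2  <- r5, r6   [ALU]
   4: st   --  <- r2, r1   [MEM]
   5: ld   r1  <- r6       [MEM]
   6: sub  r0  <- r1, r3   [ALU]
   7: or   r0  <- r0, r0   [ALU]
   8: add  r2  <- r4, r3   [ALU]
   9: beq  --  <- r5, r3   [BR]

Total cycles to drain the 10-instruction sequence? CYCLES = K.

CYCLES = 7

c0: i0,i1 sll ld  2-wide
c1: i2,i3 sll xor  2-wide
c2: i4 st  no-port MEM/MEM
c3: i5 ld  RAW r1
c4: i6 sub  RAW+WAW r0
c5: i7,i8 or add  2-wide
c6: i9 beq  tail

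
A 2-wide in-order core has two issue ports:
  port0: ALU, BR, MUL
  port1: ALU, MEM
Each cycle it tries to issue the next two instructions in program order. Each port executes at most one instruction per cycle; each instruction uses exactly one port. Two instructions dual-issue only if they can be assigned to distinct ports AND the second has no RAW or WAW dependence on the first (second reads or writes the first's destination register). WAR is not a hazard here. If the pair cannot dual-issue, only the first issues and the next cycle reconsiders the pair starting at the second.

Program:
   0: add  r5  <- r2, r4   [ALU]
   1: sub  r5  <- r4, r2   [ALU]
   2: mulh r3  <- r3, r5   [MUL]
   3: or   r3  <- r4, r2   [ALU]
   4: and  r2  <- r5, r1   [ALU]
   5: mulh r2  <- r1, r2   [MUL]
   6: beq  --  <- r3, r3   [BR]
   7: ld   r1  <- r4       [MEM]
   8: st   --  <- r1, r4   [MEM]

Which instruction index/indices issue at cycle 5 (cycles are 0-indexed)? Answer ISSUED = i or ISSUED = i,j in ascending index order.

[0] i0  add.ALU  -- WAW r5
[1] i1  sub.ALU  -- RAW r5
[2] i2  mulh.MUL  -- WAW r3
[3] i3/i4  or.ALU;and.ALU  -- pair
[4] i5  mulh.MUL  -- no-port MUL/BR
[5] i6/i7  beq.BR;ld.MEM  -- pair
[6] i8  st.MEM  -- tail

ISSUED = 6,7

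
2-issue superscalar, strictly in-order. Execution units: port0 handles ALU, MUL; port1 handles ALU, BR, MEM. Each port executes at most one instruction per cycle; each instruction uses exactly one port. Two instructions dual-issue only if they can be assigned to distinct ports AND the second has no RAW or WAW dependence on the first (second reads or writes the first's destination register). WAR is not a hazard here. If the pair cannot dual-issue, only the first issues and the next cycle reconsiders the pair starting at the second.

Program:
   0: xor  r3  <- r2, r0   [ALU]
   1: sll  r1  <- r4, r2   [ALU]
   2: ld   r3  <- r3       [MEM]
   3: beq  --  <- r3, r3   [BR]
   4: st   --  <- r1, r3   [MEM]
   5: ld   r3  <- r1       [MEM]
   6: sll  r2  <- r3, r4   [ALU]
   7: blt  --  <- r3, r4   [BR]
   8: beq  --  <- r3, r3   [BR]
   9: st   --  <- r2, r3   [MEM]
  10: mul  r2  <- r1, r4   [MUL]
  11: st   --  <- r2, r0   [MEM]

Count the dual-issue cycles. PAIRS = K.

#0 head=0: xor.ALU;sll.ALU i0,i1 dual
#1 head=2: ld.MEM i2 no-port MEM/BR
#2 head=3: beq.BR i3 no-port BR/MEM
#3 head=4: st.MEM i4 no-port MEM/MEM
#4 head=5: ld.MEM i5 RAW r3
#5 head=6: sll.ALU;blt.BR i6,i7 dual
#6 head=8: beq.BR i8 no-port BR/MEM
#7 head=9: st.MEM;mul.MUL i9,i10 dual
#8 head=11: st.MEM i11 tail

PAIRS = 3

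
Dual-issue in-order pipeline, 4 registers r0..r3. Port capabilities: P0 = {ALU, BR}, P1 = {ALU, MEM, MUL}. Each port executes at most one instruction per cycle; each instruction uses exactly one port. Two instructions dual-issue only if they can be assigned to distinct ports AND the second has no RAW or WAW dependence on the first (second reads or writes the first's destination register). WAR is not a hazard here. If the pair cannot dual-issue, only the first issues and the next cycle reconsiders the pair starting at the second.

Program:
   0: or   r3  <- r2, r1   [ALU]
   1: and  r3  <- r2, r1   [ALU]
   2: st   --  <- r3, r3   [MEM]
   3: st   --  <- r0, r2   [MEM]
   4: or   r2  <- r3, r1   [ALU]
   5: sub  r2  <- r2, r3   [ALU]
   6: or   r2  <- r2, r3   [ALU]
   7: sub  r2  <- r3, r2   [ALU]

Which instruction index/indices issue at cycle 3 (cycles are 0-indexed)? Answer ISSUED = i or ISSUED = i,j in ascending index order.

  cy0 -> i0 (or) WAW r3
  cy1 -> i1 (and) RAW r3
  cy2 -> i2 (st) no-port MEM/MEM
  cy3 -> i3/i4 (st+or) 2-wide
  cy4 -> i5 (sub) RAW+WAW r2
  cy5 -> i6 (or) RAW+WAW r2
  cy6 -> i7 (sub) tail

ISSUED = 3,4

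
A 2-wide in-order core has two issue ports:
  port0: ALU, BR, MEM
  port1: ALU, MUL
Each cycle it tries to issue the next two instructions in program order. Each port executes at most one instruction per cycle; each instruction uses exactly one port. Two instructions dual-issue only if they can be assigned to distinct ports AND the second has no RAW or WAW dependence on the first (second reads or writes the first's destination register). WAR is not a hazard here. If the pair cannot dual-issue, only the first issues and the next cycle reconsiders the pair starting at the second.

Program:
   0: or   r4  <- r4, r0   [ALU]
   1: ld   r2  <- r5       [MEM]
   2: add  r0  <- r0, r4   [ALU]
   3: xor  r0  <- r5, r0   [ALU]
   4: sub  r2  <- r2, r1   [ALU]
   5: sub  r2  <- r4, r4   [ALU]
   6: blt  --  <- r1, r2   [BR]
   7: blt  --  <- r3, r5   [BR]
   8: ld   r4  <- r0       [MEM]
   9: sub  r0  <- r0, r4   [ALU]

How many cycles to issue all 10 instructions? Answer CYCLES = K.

c0: i0+i1 or/ld  2-wide
c1: i2 add  RAW+WAW r0
c2: i3+i4 xor/sub  2-wide
c3: i5 sub  RAW r2
c4: i6 blt  no-port BR/BR
c5: i7 blt  no-port BR/MEM
c6: i8 ld  RAW r4
c7: i9 sub  tail

CYCLES = 8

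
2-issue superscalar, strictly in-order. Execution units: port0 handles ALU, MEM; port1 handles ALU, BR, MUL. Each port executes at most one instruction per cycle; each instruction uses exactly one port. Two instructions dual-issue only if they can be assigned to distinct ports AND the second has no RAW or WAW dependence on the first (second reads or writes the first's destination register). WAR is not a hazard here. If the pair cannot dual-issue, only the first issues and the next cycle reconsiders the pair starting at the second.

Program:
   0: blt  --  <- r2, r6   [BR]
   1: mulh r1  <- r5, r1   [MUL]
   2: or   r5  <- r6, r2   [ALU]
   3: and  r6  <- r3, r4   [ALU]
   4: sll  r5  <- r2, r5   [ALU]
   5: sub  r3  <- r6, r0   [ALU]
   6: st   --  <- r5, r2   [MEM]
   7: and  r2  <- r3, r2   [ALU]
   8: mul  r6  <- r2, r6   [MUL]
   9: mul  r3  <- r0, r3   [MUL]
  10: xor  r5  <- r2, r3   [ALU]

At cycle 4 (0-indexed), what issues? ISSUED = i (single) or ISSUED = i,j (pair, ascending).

#0 head=0: blt i0 no-port BR/MUL
#1 head=1: mulh+or i1,i2 pair
#2 head=3: and+sll i3,i4 pair
#3 head=5: sub+st i5,i6 pair
#4 head=7: and i7 RAW r2
#5 head=8: mul i8 no-port MUL/MUL
#6 head=9: mul i9 RAW r3
#7 head=10: xor i10 tail

ISSUED = 7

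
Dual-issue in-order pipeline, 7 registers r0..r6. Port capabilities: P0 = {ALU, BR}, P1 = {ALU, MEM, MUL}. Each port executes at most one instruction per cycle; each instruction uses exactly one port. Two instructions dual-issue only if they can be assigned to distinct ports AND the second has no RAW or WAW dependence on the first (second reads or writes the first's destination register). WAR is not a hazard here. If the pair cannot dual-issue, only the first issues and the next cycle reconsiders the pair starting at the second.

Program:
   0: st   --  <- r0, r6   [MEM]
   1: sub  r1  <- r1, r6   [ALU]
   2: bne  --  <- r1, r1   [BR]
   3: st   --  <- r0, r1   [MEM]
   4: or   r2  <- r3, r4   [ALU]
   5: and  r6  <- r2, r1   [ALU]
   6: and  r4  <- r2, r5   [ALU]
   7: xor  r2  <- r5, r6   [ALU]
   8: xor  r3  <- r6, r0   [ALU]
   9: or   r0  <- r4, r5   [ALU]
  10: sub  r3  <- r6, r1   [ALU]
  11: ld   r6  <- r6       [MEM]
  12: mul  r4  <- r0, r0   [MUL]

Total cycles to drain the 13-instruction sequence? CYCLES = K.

0. st+sub @i0/i1  | 2-wide
1. bne+st @i2/i3  | 2-wide
2. or @i4  | RAW r2
3. and+and @i5/i6  | 2-wide
4. xor+xor @i7/i8  | 2-wide
5. or+sub @i9/i10  | 2-wide
6. ld @i11  | no-port MEM/MUL
7. mul @i12  | tail

CYCLES = 8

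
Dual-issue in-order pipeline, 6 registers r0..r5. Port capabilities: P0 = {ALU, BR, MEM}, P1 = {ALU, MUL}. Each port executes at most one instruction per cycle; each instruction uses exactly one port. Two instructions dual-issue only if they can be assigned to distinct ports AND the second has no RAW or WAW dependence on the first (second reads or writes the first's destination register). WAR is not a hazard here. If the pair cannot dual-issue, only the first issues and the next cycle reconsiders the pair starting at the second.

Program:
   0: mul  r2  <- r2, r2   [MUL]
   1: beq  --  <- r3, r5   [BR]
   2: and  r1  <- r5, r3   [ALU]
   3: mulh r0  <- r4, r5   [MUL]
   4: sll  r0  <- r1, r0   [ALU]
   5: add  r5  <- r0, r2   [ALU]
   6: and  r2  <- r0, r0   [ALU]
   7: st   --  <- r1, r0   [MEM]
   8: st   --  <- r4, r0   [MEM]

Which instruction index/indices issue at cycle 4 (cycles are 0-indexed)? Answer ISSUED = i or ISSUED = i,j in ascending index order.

ISSUED = 7

[0] i0/i1  mul.MUL beq.BR  -- dual
[1] i2/i3  and.ALU mulh.MUL  -- dual
[2] i4  sll.ALU  -- RAW r0
[3] i5/i6  add.ALU and.ALU  -- dual
[4] i7  st.MEM  -- no-port MEM/MEM
[5] i8  st.MEM  -- tail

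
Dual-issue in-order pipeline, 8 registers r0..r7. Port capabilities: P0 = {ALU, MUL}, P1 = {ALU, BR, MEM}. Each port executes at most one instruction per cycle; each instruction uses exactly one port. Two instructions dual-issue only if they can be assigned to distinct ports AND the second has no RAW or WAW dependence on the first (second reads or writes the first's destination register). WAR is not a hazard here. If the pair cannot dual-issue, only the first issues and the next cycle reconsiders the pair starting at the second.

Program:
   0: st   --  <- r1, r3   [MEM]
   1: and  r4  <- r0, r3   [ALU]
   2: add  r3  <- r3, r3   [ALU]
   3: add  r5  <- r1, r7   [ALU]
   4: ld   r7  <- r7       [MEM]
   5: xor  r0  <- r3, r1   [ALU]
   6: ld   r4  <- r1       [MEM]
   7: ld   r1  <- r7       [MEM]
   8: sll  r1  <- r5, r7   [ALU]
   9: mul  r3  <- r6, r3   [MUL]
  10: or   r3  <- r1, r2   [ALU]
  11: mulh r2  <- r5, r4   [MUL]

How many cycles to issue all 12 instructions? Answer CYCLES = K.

[0] i0,i1  st and  -- pair
[1] i2,i3  add add  -- pair
[2] i4,i5  ld xor  -- pair
[3] i6  ld  -- no-port MEM/MEM
[4] i7  ld  -- WAW r1
[5] i8,i9  sll mul  -- pair
[6] i10,i11  or mulh  -- pair

CYCLES = 7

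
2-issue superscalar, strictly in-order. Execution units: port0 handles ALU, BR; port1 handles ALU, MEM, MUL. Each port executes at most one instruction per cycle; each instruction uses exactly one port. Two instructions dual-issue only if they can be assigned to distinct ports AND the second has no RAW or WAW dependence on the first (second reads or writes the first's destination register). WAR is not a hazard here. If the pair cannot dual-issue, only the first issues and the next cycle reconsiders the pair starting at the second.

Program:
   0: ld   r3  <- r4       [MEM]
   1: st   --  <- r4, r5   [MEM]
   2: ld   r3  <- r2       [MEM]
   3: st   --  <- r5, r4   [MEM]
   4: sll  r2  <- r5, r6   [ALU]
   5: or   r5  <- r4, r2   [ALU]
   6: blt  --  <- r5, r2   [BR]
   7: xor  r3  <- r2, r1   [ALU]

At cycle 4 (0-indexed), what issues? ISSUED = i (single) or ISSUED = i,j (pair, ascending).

[0] i0  ld.MEM  -- no-port MEM/MEM
[1] i1  st.MEM  -- no-port MEM/MEM
[2] i2  ld.MEM  -- no-port MEM/MEM
[3] i3&i4  st.MEM sll.ALU  -- dual
[4] i5  or.ALU  -- RAW r5
[5] i6&i7  blt.BR xor.ALU  -- dual

ISSUED = 5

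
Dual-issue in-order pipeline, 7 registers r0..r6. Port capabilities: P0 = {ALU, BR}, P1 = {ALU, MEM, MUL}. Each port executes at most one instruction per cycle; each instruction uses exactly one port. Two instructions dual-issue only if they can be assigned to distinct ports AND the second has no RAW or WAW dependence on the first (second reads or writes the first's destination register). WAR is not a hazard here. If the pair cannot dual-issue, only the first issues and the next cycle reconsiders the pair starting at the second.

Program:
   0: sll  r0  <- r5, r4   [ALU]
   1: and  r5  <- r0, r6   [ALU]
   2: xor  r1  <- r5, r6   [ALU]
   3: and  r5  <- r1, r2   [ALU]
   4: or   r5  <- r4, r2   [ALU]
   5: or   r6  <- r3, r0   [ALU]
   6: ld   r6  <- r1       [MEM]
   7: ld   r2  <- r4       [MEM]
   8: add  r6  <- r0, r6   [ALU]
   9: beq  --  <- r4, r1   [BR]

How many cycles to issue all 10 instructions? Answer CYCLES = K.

CYCLES = 8

0. sll @i0  | RAW r0
1. and @i1  | RAW r5
2. xor @i2  | RAW r1
3. and @i3  | WAW r5
4. or or @i4&i5  | pair
5. ld @i6  | no-port MEM/MEM
6. ld add @i7&i8  | pair
7. beq @i9  | tail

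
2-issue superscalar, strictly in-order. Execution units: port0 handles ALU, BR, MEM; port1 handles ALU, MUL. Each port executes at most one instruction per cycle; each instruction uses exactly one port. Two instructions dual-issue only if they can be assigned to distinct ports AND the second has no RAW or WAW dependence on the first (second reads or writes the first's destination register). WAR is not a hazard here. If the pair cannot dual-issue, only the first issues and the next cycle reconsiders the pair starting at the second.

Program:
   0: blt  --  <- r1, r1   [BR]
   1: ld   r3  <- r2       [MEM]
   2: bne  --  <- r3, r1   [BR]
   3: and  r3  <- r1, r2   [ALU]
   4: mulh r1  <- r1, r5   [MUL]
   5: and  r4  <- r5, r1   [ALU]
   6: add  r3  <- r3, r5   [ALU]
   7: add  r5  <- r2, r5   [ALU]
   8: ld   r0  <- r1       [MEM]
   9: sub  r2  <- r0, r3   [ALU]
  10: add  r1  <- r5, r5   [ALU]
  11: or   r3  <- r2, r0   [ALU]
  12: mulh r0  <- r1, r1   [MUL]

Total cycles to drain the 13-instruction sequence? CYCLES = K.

  cy0 -> i0 (blt) no-port BR/MEM
  cy1 -> i1 (ld) no-port MEM/BR
  cy2 -> i2/i3 (bne+and) dual
  cy3 -> i4 (mulh) RAW r1
  cy4 -> i5/i6 (and+add) dual
  cy5 -> i7/i8 (add+ld) dual
  cy6 -> i9/i10 (sub+add) dual
  cy7 -> i11/i12 (or+mulh) dual

CYCLES = 8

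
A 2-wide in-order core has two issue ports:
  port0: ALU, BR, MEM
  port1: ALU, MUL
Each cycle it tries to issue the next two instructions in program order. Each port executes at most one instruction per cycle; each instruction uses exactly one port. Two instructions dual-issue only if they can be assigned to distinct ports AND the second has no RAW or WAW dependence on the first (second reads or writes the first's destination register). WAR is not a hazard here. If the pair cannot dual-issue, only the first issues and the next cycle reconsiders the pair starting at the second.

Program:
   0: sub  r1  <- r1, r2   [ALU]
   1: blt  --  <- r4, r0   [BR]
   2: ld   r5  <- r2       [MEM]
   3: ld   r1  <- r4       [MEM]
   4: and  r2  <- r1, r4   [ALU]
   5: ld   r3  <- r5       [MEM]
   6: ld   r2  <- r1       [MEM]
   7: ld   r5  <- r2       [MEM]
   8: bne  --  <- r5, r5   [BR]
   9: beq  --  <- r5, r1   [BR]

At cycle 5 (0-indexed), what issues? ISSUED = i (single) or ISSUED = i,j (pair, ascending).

0. sub/blt @i0+i1  | dual
1. ld @i2  | no-port MEM/MEM
2. ld @i3  | RAW r1
3. and/ld @i4+i5  | dual
4. ld @i6  | no-port MEM/MEM
5. ld @i7  | no-port MEM/BR
6. bne @i8  | no-port BR/BR
7. beq @i9  | tail

ISSUED = 7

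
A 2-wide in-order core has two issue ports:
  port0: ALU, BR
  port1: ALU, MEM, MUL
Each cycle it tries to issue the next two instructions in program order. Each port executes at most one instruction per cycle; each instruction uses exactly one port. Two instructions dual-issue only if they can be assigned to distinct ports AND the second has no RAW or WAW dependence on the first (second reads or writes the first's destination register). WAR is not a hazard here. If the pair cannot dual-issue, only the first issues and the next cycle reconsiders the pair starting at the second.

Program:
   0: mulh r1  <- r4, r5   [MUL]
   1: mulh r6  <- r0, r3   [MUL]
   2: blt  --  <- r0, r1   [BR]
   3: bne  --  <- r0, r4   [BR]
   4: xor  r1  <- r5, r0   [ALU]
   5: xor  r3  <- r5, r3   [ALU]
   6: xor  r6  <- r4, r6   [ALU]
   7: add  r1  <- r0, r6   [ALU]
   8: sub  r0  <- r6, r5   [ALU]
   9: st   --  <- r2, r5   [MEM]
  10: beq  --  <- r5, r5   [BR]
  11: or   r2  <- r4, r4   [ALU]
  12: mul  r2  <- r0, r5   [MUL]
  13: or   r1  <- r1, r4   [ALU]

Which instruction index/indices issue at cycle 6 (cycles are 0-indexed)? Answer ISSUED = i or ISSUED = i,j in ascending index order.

ISSUED = 11

#0 head=0: mulh i0 no-port MUL/MUL
#1 head=1: mulh;blt i1,i2 dual
#2 head=3: bne;xor i3,i4 dual
#3 head=5: xor;xor i5,i6 dual
#4 head=7: add;sub i7,i8 dual
#5 head=9: st;beq i9,i10 dual
#6 head=11: or i11 WAW r2
#7 head=12: mul;or i12,i13 dual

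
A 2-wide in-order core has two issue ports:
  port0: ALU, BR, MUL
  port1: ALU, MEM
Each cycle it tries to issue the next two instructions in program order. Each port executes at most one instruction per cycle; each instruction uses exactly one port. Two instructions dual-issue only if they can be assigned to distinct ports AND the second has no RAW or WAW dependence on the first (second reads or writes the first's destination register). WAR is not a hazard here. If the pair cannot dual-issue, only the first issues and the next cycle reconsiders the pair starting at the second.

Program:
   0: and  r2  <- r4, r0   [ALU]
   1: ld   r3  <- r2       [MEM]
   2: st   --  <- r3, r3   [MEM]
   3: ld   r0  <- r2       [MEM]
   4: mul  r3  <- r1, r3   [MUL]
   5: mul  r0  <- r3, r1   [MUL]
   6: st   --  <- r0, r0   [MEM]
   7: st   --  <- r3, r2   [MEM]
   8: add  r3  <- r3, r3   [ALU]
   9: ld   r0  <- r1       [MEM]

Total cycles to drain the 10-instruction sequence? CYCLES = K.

c0: i0 and  RAW r2
c1: i1 ld  no-port MEM/MEM
c2: i2 st  no-port MEM/MEM
c3: i3+i4 ld mul  pair
c4: i5 mul  RAW r0
c5: i6 st  no-port MEM/MEM
c6: i7+i8 st add  pair
c7: i9 ld  tail

CYCLES = 8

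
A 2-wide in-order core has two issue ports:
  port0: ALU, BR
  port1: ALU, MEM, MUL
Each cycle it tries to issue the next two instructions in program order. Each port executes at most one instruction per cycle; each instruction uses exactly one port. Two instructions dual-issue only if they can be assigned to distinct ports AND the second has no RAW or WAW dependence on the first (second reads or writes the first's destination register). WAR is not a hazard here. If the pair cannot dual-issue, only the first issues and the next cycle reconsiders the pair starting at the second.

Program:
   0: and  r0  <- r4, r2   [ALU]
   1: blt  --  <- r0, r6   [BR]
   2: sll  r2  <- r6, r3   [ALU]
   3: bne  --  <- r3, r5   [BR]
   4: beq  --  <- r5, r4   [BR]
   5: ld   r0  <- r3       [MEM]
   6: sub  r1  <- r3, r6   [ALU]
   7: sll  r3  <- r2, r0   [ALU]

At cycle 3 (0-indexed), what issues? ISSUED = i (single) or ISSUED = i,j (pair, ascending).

0. and @i0  | RAW r0
1. blt sll @i1&i2  | 2-wide
2. bne @i3  | no-port BR/BR
3. beq ld @i4&i5  | 2-wide
4. sub sll @i6&i7  | 2-wide

ISSUED = 4,5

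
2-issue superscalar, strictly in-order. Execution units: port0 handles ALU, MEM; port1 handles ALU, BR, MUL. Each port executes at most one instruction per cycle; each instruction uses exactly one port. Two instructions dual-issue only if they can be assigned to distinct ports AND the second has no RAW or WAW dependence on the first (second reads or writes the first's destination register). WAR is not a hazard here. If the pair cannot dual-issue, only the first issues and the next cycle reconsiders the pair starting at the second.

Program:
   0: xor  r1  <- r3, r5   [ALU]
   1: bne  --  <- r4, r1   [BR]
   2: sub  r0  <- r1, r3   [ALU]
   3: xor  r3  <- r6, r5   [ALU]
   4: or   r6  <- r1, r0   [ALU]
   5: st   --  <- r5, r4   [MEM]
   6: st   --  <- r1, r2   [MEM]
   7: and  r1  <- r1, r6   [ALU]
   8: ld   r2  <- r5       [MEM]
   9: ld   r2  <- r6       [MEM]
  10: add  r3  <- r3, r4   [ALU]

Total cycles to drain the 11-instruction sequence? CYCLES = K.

0. xor @i0  | RAW r1
1. bne/sub @i1&i2  | 2-wide
2. xor/or @i3&i4  | 2-wide
3. st @i5  | no-port MEM/MEM
4. st/and @i6&i7  | 2-wide
5. ld @i8  | no-port MEM/MEM
6. ld/add @i9&i10  | 2-wide

CYCLES = 7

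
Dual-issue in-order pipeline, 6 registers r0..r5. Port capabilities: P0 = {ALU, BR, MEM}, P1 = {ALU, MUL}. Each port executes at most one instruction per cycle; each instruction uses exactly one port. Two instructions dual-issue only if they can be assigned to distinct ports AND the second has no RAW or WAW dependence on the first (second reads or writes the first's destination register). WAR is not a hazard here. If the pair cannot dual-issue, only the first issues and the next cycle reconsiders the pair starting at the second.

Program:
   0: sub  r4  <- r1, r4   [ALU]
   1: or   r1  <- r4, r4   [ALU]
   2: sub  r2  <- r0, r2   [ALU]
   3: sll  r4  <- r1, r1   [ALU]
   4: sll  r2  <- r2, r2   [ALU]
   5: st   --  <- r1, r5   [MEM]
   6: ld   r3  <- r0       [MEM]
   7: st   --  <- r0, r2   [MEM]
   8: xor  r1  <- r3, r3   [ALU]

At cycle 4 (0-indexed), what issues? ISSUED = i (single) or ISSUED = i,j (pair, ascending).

ISSUED = 6

t=0 i0:sub ; RAW r4
t=1 i1&i2:or/sub ; 2-wide
t=2 i3&i4:sll/sll ; 2-wide
t=3 i5:st ; no-port MEM/MEM
t=4 i6:ld ; no-port MEM/MEM
t=5 i7&i8:st/xor ; 2-wide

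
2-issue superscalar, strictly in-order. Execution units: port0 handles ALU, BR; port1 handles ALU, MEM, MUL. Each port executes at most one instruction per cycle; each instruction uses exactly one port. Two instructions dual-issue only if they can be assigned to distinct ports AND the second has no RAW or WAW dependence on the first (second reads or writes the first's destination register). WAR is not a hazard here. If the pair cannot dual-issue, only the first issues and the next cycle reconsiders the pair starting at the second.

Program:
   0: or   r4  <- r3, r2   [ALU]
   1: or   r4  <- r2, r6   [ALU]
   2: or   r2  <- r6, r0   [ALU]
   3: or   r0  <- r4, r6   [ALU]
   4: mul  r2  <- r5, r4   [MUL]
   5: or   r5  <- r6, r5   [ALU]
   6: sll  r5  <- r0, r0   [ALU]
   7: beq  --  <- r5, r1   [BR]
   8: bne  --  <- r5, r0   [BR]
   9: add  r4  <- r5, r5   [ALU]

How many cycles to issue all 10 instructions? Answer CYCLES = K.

#0 head=0: or.ALU i0 WAW r4
#1 head=1: or.ALU+or.ALU i1,i2 2-wide
#2 head=3: or.ALU+mul.MUL i3,i4 2-wide
#3 head=5: or.ALU i5 WAW r5
#4 head=6: sll.ALU i6 RAW r5
#5 head=7: beq.BR i7 no-port BR/BR
#6 head=8: bne.BR+add.ALU i8,i9 2-wide

CYCLES = 7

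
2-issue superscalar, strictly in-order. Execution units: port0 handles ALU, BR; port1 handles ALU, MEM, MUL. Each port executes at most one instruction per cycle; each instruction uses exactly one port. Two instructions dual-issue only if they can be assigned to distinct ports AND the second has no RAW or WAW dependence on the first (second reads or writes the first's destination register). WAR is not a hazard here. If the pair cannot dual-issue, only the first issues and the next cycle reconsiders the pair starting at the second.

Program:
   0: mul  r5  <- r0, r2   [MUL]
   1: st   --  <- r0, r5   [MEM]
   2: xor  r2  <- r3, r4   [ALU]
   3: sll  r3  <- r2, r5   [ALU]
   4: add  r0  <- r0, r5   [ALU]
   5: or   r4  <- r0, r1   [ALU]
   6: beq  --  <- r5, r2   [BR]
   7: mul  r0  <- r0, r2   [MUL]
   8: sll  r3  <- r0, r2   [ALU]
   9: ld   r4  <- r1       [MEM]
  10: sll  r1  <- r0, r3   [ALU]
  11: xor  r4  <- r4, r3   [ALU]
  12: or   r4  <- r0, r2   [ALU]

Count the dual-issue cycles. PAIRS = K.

PAIRS = 5

0. mul @i0  | no-port MUL/MEM
1. st/xor @i1,i2  | pair
2. sll/add @i3,i4  | pair
3. or/beq @i5,i6  | pair
4. mul @i7  | RAW r0
5. sll/ld @i8,i9  | pair
6. sll/xor @i10,i11  | pair
7. or @i12  | tail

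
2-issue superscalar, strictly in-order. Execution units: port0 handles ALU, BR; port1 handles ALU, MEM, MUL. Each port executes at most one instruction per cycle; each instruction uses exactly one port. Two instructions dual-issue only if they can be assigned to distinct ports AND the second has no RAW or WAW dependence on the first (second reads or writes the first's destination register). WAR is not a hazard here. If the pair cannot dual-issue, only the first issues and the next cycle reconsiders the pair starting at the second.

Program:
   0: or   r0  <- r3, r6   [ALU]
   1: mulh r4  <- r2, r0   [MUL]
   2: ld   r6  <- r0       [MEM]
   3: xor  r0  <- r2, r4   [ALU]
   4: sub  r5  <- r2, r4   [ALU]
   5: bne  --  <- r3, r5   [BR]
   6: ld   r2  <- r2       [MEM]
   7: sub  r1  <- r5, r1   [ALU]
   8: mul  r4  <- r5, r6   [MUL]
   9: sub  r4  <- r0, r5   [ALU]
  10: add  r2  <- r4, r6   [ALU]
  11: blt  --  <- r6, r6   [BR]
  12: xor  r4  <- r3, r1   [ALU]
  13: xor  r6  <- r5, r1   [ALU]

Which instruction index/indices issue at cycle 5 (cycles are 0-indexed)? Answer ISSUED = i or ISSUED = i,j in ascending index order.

ISSUED = 7,8

[0] i0  or.ALU  -- RAW r0
[1] i1  mulh.MUL  -- no-port MUL/MEM
[2] i2&i3  ld.MEM/xor.ALU  -- dual
[3] i4  sub.ALU  -- RAW r5
[4] i5&i6  bne.BR/ld.MEM  -- dual
[5] i7&i8  sub.ALU/mul.MUL  -- dual
[6] i9  sub.ALU  -- RAW r4
[7] i10&i11  add.ALU/blt.BR  -- dual
[8] i12&i13  xor.ALU/xor.ALU  -- dual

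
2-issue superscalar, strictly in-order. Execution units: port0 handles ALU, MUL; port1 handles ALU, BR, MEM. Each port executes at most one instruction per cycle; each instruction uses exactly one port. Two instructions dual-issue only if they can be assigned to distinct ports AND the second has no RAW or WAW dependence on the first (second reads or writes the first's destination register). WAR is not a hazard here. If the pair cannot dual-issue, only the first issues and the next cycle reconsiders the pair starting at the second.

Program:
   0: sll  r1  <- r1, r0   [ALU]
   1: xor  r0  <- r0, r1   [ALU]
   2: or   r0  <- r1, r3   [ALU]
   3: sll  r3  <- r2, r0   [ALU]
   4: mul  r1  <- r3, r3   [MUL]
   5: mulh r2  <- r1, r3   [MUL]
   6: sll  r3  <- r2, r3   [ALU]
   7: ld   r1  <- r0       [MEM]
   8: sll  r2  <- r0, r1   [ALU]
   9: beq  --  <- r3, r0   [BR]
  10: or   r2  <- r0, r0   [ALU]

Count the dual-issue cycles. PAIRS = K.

  cy0 -> i0 (sll.ALU) RAW r1
  cy1 -> i1 (xor.ALU) WAW r0
  cy2 -> i2 (or.ALU) RAW r0
  cy3 -> i3 (sll.ALU) RAW r3
  cy4 -> i4 (mul.MUL) no-port MUL/MUL
  cy5 -> i5 (mulh.MUL) RAW r2
  cy6 -> i6+i7 (sll.ALU+ld.MEM) 2-wide
  cy7 -> i8+i9 (sll.ALU+beq.BR) 2-wide
  cy8 -> i10 (or.ALU) tail

PAIRS = 2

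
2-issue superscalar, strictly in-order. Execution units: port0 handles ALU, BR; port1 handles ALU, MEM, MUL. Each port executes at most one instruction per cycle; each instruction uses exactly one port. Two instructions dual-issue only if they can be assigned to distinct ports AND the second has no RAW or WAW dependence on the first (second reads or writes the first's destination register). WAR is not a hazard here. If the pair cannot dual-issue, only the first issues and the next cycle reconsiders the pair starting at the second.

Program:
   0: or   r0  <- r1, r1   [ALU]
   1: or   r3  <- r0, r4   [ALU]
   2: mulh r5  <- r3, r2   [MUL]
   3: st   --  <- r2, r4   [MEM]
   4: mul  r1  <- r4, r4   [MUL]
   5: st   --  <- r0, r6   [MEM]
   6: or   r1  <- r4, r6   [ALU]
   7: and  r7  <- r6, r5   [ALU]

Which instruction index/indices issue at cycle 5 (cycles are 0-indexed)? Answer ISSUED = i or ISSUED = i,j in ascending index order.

ISSUED = 5,6

0. or.ALU @i0  | RAW r0
1. or.ALU @i1  | RAW r3
2. mulh.MUL @i2  | no-port MUL/MEM
3. st.MEM @i3  | no-port MEM/MUL
4. mul.MUL @i4  | no-port MUL/MEM
5. st.MEM/or.ALU @i5/i6  | dual
6. and.ALU @i7  | tail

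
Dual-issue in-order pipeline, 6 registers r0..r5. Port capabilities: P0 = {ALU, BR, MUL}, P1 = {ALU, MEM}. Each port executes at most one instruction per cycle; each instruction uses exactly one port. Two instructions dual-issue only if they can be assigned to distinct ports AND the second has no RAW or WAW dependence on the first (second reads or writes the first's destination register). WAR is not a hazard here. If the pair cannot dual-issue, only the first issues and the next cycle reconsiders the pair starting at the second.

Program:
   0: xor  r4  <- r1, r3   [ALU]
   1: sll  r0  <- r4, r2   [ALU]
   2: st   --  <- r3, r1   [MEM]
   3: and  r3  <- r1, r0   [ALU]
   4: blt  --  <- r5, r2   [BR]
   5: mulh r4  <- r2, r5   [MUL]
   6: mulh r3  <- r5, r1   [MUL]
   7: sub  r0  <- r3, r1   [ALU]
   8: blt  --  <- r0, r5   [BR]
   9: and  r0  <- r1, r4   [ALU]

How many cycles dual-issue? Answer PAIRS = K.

PAIRS = 3

t=0 i0:xor ; RAW r4
t=1 i1/i2:sll+st ; pair
t=2 i3/i4:and+blt ; pair
t=3 i5:mulh ; no-port MUL/MUL
t=4 i6:mulh ; RAW r3
t=5 i7:sub ; RAW r0
t=6 i8/i9:blt+and ; pair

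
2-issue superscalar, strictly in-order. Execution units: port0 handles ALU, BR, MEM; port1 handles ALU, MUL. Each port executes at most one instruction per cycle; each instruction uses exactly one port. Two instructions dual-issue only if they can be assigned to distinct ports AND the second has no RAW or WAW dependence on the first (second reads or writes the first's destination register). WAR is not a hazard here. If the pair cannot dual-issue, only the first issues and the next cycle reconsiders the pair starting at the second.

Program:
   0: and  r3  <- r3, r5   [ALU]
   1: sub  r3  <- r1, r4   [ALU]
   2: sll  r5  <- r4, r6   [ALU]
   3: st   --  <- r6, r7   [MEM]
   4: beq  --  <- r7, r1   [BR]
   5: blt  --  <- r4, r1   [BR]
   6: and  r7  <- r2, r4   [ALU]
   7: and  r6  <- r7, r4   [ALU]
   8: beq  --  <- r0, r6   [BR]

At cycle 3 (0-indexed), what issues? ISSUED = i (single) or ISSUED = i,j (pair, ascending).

ISSUED = 4

  cy0 -> i0 (and.ALU) WAW r3
  cy1 -> i1/i2 (sub.ALU/sll.ALU) 2-wide
  cy2 -> i3 (st.MEM) no-port MEM/BR
  cy3 -> i4 (beq.BR) no-port BR/BR
  cy4 -> i5/i6 (blt.BR/and.ALU) 2-wide
  cy5 -> i7 (and.ALU) RAW r6
  cy6 -> i8 (beq.BR) tail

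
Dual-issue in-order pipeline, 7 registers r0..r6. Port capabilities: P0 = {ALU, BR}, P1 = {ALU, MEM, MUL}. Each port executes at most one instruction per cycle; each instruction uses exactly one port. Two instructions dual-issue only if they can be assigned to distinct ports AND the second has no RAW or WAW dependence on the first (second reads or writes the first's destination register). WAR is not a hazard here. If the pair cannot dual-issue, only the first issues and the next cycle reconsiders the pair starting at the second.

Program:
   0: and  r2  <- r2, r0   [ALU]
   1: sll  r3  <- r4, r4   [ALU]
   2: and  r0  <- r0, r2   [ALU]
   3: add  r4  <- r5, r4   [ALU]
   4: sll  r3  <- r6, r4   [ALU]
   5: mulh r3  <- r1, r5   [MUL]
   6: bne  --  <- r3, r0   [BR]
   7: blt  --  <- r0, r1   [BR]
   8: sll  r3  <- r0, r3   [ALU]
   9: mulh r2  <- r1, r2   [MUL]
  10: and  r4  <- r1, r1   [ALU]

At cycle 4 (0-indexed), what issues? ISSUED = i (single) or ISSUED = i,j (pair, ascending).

ISSUED = 6

#0 head=0: and;sll i0,i1 2-wide
#1 head=2: and;add i2,i3 2-wide
#2 head=4: sll i4 WAW r3
#3 head=5: mulh i5 RAW r3
#4 head=6: bne i6 no-port BR/BR
#5 head=7: blt;sll i7,i8 2-wide
#6 head=9: mulh;and i9,i10 2-wide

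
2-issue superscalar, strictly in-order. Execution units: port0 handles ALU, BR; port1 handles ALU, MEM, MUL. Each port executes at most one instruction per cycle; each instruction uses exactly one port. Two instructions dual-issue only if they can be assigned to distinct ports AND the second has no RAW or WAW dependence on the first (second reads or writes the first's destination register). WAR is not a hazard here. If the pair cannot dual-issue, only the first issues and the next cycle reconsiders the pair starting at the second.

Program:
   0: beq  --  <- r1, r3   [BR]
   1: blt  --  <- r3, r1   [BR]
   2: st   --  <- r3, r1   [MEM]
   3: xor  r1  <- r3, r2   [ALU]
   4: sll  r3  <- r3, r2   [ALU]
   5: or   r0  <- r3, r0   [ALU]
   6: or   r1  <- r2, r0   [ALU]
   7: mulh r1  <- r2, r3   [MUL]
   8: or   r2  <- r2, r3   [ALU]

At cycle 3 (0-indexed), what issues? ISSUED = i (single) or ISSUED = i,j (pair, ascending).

0. beq.BR @i0  | no-port BR/BR
1. blt.BR st.MEM @i1/i2  | 2-wide
2. xor.ALU sll.ALU @i3/i4  | 2-wide
3. or.ALU @i5  | RAW r0
4. or.ALU @i6  | WAW r1
5. mulh.MUL or.ALU @i7/i8  | 2-wide

ISSUED = 5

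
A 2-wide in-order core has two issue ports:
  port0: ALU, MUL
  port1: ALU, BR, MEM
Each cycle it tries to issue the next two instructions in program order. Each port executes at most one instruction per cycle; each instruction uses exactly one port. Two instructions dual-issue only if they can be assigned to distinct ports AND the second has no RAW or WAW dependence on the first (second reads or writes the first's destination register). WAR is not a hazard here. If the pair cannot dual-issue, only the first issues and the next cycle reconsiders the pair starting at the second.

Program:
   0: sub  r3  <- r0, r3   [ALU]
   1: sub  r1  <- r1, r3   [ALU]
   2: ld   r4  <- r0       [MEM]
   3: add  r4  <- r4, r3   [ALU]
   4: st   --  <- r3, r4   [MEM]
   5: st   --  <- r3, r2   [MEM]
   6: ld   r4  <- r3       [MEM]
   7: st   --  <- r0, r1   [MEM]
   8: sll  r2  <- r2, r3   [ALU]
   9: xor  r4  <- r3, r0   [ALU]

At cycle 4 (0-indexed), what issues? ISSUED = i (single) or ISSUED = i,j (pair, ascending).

c0: i0 sub  RAW r3
c1: i1,i2 sub;ld  dual
c2: i3 add  RAW r4
c3: i4 st  no-port MEM/MEM
c4: i5 st  no-port MEM/MEM
c5: i6 ld  no-port MEM/MEM
c6: i7,i8 st;sll  dual
c7: i9 xor  tail

ISSUED = 5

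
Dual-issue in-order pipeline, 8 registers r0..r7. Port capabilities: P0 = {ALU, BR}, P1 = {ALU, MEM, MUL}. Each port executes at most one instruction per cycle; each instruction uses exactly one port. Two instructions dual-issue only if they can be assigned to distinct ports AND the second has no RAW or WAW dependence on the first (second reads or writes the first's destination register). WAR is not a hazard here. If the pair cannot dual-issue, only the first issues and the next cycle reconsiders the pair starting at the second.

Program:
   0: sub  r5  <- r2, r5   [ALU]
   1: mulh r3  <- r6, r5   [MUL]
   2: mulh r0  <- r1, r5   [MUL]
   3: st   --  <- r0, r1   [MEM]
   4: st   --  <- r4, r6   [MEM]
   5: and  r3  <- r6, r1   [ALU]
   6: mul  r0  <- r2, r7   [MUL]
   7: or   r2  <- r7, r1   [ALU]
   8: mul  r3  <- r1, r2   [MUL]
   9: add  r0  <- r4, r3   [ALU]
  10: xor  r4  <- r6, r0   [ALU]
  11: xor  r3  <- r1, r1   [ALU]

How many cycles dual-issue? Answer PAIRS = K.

[0] i0  sub.ALU  -- RAW r5
[1] i1  mulh.MUL  -- no-port MUL/MUL
[2] i2  mulh.MUL  -- no-port MUL/MEM
[3] i3  st.MEM  -- no-port MEM/MEM
[4] i4+i5  st.MEM and.ALU  -- dual
[5] i6+i7  mul.MUL or.ALU  -- dual
[6] i8  mul.MUL  -- RAW r3
[7] i9  add.ALU  -- RAW r0
[8] i10+i11  xor.ALU xor.ALU  -- dual

PAIRS = 3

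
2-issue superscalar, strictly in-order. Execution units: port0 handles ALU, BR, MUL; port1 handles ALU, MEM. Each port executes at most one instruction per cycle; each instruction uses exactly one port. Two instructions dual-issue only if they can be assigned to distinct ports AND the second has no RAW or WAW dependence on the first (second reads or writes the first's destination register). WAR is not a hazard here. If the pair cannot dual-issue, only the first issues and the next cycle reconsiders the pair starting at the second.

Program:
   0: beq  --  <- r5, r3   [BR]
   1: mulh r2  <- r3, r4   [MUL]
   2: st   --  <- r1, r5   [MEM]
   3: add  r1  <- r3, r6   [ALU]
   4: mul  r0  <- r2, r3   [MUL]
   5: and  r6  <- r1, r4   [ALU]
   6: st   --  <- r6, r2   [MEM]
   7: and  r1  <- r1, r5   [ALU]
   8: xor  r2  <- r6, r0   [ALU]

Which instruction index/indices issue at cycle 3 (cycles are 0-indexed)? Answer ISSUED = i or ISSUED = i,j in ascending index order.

t=0 i0:beq ; no-port BR/MUL
t=1 i1/i2:mulh+st ; 2-wide
t=2 i3/i4:add+mul ; 2-wide
t=3 i5:and ; RAW r6
t=4 i6/i7:st+and ; 2-wide
t=5 i8:xor ; tail

ISSUED = 5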